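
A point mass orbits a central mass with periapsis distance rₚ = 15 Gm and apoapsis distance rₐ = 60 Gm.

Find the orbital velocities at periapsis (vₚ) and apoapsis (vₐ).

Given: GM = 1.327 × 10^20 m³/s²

Convert to SI: rₚ = 15 Gm = 1.5e+10 m; rₐ = 60 Gm = 6e+10 m.
Use the vis-viva equation v² = GM(2/r − 1/a) with a = (rₚ + rₐ)/2 = (1.5e+10 + 6e+10)/2 = 3.75e+10 m.
vₚ = √(GM · (2/rₚ − 1/a)) = √(1.327e+20 · (2/1.5e+10 − 1/3.75e+10)) m/s ≈ 1.19e+05 m/s = 119 km/s.
vₐ = √(GM · (2/rₐ − 1/a)) = √(1.327e+20 · (2/6e+10 − 1/3.75e+10)) m/s ≈ 2.974e+04 m/s = 29.74 km/s.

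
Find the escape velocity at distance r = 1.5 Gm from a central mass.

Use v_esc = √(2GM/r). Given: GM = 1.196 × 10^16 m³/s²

Convert to SI: r = 1.5 Gm = 1.5e+09 m.
Escape velocity comes from setting total energy to zero: ½v² − GM/r = 0 ⇒ v_esc = √(2GM / r).
v_esc = √(2 · 1.196e+16 / 1.5e+09) m/s ≈ 3993 m/s = 3.993 km/s.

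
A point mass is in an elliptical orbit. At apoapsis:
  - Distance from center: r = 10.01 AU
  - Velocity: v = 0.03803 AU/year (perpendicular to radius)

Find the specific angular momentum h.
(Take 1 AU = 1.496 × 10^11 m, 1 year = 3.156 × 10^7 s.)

Convert to SI: r = 10.01 AU = 1.4975e+12 m; v = 0.03803 AU/year = 180.269 m/s.
With v perpendicular to r, h = r · v.
h = 1.4975e+12 · 180.269 m²/s ≈ 2.7e+14 m²/s.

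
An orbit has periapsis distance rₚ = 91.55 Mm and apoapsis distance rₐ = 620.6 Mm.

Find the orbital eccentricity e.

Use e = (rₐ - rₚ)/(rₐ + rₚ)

Convert to SI: rₚ = 91.55 Mm = 9.155e+07 m; rₐ = 620.6 Mm = 6.206e+08 m.
e = (rₐ − rₚ) / (rₐ + rₚ).
e = (6.206e+08 − 9.155e+07) / (6.206e+08 + 9.155e+07) = 5.2905e+08 / 7.1215e+08 ≈ 0.7429.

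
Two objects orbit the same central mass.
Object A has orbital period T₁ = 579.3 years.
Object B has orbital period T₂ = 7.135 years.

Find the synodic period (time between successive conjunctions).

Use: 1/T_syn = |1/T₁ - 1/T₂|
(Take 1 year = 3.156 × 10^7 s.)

Convert to SI: T₁ = 579.3 years = 1.82827e+10 s; T₂ = 7.135 years = 2.25181e+08 s.
T_syn = |T₁ · T₂ / (T₁ − T₂)|.
T_syn = |1.82827e+10 · 2.25181e+08 / (1.82827e+10 − 2.25181e+08)| s ≈ 2.28e+08 s = 7.224 years.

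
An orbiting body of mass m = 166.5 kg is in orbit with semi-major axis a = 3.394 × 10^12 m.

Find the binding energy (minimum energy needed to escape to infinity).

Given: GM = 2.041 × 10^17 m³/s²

Total orbital energy is E = −GMm/(2a); binding energy is E_bind = −E = GMm/(2a).
E_bind = 2.041e+17 · 166.5 / (2 · 3.394e+12) J ≈ 5.006e+06 J = 5.006 MJ.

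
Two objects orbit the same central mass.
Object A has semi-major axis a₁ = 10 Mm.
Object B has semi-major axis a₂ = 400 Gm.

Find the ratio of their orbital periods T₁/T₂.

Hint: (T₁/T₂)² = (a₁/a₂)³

Convert to SI: a₁ = 10 Mm = 1e+07 m; a₂ = 400 Gm = 4e+11 m.
From Kepler's third law, (T₁/T₂)² = (a₁/a₂)³, so T₁/T₂ = (a₁/a₂)^(3/2).
a₁/a₂ = 1e+07 / 4e+11 = 2.5e-05.
T₁/T₂ = (2.5e-05)^(3/2) ≈ 1.25e-07.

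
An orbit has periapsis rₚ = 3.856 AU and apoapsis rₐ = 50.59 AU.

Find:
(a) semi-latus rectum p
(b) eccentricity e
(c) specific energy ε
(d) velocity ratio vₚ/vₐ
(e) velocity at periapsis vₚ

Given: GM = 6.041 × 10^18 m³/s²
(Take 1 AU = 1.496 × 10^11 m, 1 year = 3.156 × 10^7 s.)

Convert to SI: rₚ = 3.856 AU = 5.76858e+11 m; rₐ = 50.59 AU = 7.56826e+12 m.
(a) From a = (rₚ + rₐ)/2 = 4.07256e+12 m and e = (rₐ − rₚ)/(rₐ + rₚ) = 0.858355, p = a(1 − e²) = 4.07256e+12 · (1 − (0.858355)²) ≈ 1.072e+12 m
(b) e = (rₐ − rₚ)/(rₐ + rₚ) = (7.56826e+12 − 5.76858e+11)/(7.56826e+12 + 5.76858e+11) ≈ 0.8584
(c) With a = (rₚ + rₐ)/2 = 4.07256e+12 m, ε = −GM/(2a) = −6.041e+18/(2 · 4.07256e+12) J/kg ≈ -7.417e+05 J/kg
(d) Conservation of angular momentum (rₚvₚ = rₐvₐ) gives vₚ/vₐ = rₐ/rₚ = 7.56826e+12/5.76858e+11 ≈ 13.12
(e) With a = (rₚ + rₐ)/2 = 4.07256e+12 m, vₚ = √(GM (2/rₚ − 1/a)) = √(6.041e+18 · (2/5.76858e+11 − 1/4.07256e+12)) m/s ≈ 4411 m/s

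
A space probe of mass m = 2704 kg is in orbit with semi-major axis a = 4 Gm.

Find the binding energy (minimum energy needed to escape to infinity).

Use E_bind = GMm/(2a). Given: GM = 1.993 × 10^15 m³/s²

Convert to SI: a = 4 Gm = 4e+09 m.
Total orbital energy is E = −GMm/(2a); binding energy is E_bind = −E = GMm/(2a).
E_bind = 1.993e+15 · 2704 / (2 · 4e+09) J ≈ 6.736e+08 J = 673.6 MJ.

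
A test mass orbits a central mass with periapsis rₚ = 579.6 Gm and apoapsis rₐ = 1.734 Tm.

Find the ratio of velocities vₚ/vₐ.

Convert to SI: rₚ = 579.6 Gm = 5.796e+11 m; rₐ = 1.734 Tm = 1.734e+12 m.
Conservation of angular momentum gives rₚvₚ = rₐvₐ, so vₚ/vₐ = rₐ/rₚ.
vₚ/vₐ = 1.734e+12 / 5.796e+11 ≈ 2.992.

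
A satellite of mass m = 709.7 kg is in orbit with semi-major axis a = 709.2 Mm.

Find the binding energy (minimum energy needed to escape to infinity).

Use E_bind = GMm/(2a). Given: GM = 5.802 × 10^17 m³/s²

Convert to SI: a = 709.2 Mm = 7.092e+08 m.
Total orbital energy is E = −GMm/(2a); binding energy is E_bind = −E = GMm/(2a).
E_bind = 5.802e+17 · 709.7 / (2 · 7.092e+08) J ≈ 2.903e+11 J = 290.3 GJ.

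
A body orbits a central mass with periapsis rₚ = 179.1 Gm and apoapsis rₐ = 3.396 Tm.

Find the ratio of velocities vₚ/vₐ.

Convert to SI: rₚ = 179.1 Gm = 1.791e+11 m; rₐ = 3.396 Tm = 3.396e+12 m.
Conservation of angular momentum gives rₚvₚ = rₐvₐ, so vₚ/vₐ = rₐ/rₚ.
vₚ/vₐ = 3.396e+12 / 1.791e+11 ≈ 18.96.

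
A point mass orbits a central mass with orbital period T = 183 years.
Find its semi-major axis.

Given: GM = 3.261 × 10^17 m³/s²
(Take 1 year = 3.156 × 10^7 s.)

Convert to SI: T = 183 years = 5.77548e+09 s.
Invert Kepler's third law: a = (GM · T² / (4π²))^(1/3).
Substituting T = 5.77548e+09 s and GM = 3.261e+17 m³/s²:
a = (3.261e+17 · (5.77548e+09)² / (4π²))^(1/3) m
a ≈ 6.507e+11 m = 650.7 Gm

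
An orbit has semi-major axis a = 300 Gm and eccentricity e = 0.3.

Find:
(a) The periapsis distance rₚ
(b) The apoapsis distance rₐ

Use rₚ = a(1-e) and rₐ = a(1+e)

Convert to SI: a = 300 Gm = 3e+11 m.
(a) rₚ = a(1 − e) = 3e+11 · (1 − 0.3) = 3e+11 · 0.7 ≈ 2.1e+11 m = 210 Gm.
(b) rₐ = a(1 + e) = 3e+11 · (1 + 0.3) = 3e+11 · 1.3 ≈ 3.9e+11 m = 390 Gm.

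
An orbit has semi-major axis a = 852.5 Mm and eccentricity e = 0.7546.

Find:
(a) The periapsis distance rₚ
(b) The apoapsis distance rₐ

Convert to SI: a = 852.5 Mm = 8.525e+08 m.
(a) rₚ = a(1 − e) = 8.525e+08 · (1 − 0.7546) = 8.525e+08 · 0.2454 ≈ 2.092e+08 m = 209.2 Mm.
(b) rₐ = a(1 + e) = 8.525e+08 · (1 + 0.7546) = 8.525e+08 · 1.7546 ≈ 1.496e+09 m = 1.496 Gm.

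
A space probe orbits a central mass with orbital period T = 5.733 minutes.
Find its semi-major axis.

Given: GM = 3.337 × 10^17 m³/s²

Convert to SI: T = 5.733 minutes = 343.98 s.
Invert Kepler's third law: a = (GM · T² / (4π²))^(1/3).
Substituting T = 343.98 s and GM = 3.337e+17 m³/s²:
a = (3.337e+17 · (343.98)² / (4π²))^(1/3) m
a ≈ 1e+07 m = 10 Mm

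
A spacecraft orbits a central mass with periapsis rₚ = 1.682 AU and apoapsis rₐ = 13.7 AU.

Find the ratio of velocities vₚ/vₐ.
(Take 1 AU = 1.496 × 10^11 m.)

Convert to SI: rₚ = 1.682 AU = 2.51627e+11 m; rₐ = 13.7 AU = 2.04952e+12 m.
Conservation of angular momentum gives rₚvₚ = rₐvₐ, so vₚ/vₐ = rₐ/rₚ.
vₚ/vₐ = 2.04952e+12 / 2.51627e+11 ≈ 8.145.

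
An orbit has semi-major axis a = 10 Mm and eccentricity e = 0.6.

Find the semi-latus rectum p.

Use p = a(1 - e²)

Convert to SI: a = 10 Mm = 1e+07 m.
p = a (1 − e²).
p = 1e+07 · (1 − (0.6)²) = 1e+07 · 0.64 ≈ 6.4e+06 m = 6.4 Mm.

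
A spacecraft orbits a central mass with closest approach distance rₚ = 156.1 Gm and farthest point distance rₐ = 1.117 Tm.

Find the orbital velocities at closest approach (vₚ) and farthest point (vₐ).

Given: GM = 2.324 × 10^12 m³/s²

Convert to SI: rₚ = 156.1 Gm = 1.561e+11 m; rₐ = 1.117 Tm = 1.117e+12 m.
Use the vis-viva equation v² = GM(2/r − 1/a) with a = (rₚ + rₐ)/2 = (1.561e+11 + 1.117e+12)/2 = 6.3655e+11 m.
vₚ = √(GM · (2/rₚ − 1/a)) = √(2.324e+12 · (2/1.561e+11 − 1/6.3655e+11)) m/s ≈ 5.111 m/s = 5.111 m/s.
vₐ = √(GM · (2/rₐ − 1/a)) = √(2.324e+12 · (2/1.117e+12 − 1/6.3655e+11)) m/s ≈ 0.7143 m/s = 0.7143 m/s.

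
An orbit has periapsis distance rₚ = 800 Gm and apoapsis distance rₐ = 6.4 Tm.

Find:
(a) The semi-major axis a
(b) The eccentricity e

Convert to SI: rₚ = 800 Gm = 8e+11 m; rₐ = 6.4 Tm = 6.4e+12 m.
(a) a = (rₚ + rₐ) / 2 = (8e+11 + 6.4e+12) / 2 ≈ 3.6e+12 m = 3.6 Tm.
(b) e = (rₐ − rₚ) / (rₐ + rₚ) = (6.4e+12 − 8e+11) / (6.4e+12 + 8e+11) ≈ 0.7778.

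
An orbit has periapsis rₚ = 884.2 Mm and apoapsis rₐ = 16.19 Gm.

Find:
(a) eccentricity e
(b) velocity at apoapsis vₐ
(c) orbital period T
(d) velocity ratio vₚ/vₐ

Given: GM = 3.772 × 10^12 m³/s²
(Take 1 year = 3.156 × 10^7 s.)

Convert to SI: rₚ = 884.2 Mm = 8.842e+08 m; rₐ = 16.19 Gm = 1.619e+10 m.
(a) e = (rₐ − rₚ)/(rₐ + rₚ) = (1.619e+10 − 8.842e+08)/(1.619e+10 + 8.842e+08) ≈ 0.8964
(b) With a = (rₚ + rₐ)/2 = 8.5371e+09 m, vₐ = √(GM (2/rₐ − 1/a)) = √(3.772e+12 · (2/1.619e+10 − 1/8.5371e+09)) m/s ≈ 4.912 m/s
(c) With a = (rₚ + rₐ)/2 = 8.5371e+09 m, T = 2π √(a³/GM) = 2π √((8.5371e+09)³/3.772e+12) s ≈ 2.552e+09 s
(d) Conservation of angular momentum (rₚvₚ = rₐvₐ) gives vₚ/vₐ = rₐ/rₚ = 1.619e+10/8.842e+08 ≈ 18.31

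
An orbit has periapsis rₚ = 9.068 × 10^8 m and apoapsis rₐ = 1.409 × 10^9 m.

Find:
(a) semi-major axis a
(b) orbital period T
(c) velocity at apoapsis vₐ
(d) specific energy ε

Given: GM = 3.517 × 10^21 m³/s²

(a) a = (rₚ + rₐ)/2 = (9.068e+08 + 1.409e+09)/2 ≈ 1.158e+09 m
(b) With a = (rₚ + rₐ)/2 = 1.1579e+09 m, T = 2π √(a³/GM) = 2π √((1.1579e+09)³/3.517e+21) s ≈ 4174 s
(c) With a = (rₚ + rₐ)/2 = 1.1579e+09 m, vₐ = √(GM (2/rₐ − 1/a)) = √(3.517e+21 · (2/1.409e+09 − 1/1.1579e+09)) m/s ≈ 1.398e+06 m/s
(d) With a = (rₚ + rₐ)/2 = 1.1579e+09 m, ε = −GM/(2a) = −3.517e+21/(2 · 1.1579e+09) J/kg ≈ -1.519e+12 J/kg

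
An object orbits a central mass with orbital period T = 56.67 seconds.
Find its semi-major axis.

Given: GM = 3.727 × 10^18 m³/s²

Invert Kepler's third law: a = (GM · T² / (4π²))^(1/3).
Substituting T = 56.67 s and GM = 3.727e+18 m³/s²:
a = (3.727e+18 · (56.67)² / (4π²))^(1/3) m
a ≈ 6.718e+06 m = 6.718 × 10^6 m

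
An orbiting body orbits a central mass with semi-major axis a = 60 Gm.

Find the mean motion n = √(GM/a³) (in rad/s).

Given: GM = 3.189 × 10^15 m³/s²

Convert to SI: a = 60 Gm = 6e+10 m.
n = √(GM / a³).
n = √(3.189e+15 / (6e+10)³) rad/s ≈ 3.842e-09 rad/s.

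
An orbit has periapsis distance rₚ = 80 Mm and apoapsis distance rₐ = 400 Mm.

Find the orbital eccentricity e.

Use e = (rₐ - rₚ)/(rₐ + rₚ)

Convert to SI: rₚ = 80 Mm = 8e+07 m; rₐ = 400 Mm = 4e+08 m.
e = (rₐ − rₚ) / (rₐ + rₚ).
e = (4e+08 − 8e+07) / (4e+08 + 8e+07) = 3.2e+08 / 4.8e+08 ≈ 0.6667.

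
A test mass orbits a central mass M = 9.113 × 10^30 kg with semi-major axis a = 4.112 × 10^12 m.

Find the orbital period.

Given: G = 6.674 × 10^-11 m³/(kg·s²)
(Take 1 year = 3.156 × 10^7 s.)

GM = G · M = 6.674e-11 · 9.113e+30 = 6.08202e+20 m³/s².
Kepler's third law: T = 2π √(a³ / GM).
Substituting a = 4.112e+12 m and GM = 6.08202e+20 m³/s²:
T = 2π √((4.112e+12)³ / 6.08202e+20) s
T ≈ 2.124e+09 s = 67.31 years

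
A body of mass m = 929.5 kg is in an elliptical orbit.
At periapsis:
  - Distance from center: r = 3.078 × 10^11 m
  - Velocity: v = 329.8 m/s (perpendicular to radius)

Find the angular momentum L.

Since v is perpendicular to r, L = m · v · r.
L = 929.5 · 329.8 · 3.078e+11 kg·m²/s ≈ 9.436e+16 kg·m²/s.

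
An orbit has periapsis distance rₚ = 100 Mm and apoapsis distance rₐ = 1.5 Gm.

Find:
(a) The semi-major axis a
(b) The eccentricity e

Convert to SI: rₚ = 100 Mm = 1e+08 m; rₐ = 1.5 Gm = 1.5e+09 m.
(a) a = (rₚ + rₐ) / 2 = (1e+08 + 1.5e+09) / 2 ≈ 8e+08 m = 800 Mm.
(b) e = (rₐ − rₚ) / (rₐ + rₚ) = (1.5e+09 − 1e+08) / (1.5e+09 + 1e+08) ≈ 0.875.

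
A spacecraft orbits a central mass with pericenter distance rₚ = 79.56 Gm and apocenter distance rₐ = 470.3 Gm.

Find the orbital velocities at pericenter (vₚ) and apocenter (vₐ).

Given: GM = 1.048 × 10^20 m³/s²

Convert to SI: rₚ = 79.56 Gm = 7.956e+10 m; rₐ = 470.3 Gm = 4.703e+11 m.
Use the vis-viva equation v² = GM(2/r − 1/a) with a = (rₚ + rₐ)/2 = (7.956e+10 + 4.703e+11)/2 = 2.7493e+11 m.
vₚ = √(GM · (2/rₚ − 1/a)) = √(1.048e+20 · (2/7.956e+10 − 1/2.7493e+11)) m/s ≈ 4.747e+04 m/s = 47.47 km/s.
vₐ = √(GM · (2/rₐ − 1/a)) = √(1.048e+20 · (2/4.703e+11 − 1/2.7493e+11)) m/s ≈ 8030 m/s = 8.03 km/s.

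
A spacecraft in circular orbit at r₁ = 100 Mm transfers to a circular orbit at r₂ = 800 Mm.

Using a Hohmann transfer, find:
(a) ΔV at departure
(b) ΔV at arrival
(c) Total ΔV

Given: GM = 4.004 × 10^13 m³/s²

Convert to SI: r₁ = 100 Mm = 1e+08 m; r₂ = 800 Mm = 8e+08 m.
Transfer semi-major axis: a_t = (r₁ + r₂)/2 = (1e+08 + 8e+08)/2 = 4.5e+08 m.
Circular speeds: v₁ = √(GM/r₁) = 632.772 m/s, v₂ = √(GM/r₂) = 223.719 m/s.
Transfer speeds (vis-viva v² = GM(2/r − 1/a_t)): v₁ᵗ = 843.696 m/s, v₂ᵗ = 105.462 m/s.
(a) ΔV₁ = |v₁ᵗ − v₁| ≈ 210.9 m/s = 210.9 m/s.
(b) ΔV₂ = |v₂ − v₂ᵗ| ≈ 118.3 m/s = 118.3 m/s.
(c) ΔV_total = ΔV₁ + ΔV₂ ≈ 329.2 m/s = 329.2 m/s.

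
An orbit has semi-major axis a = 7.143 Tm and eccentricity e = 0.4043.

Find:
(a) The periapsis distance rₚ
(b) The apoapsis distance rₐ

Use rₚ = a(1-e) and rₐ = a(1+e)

Convert to SI: a = 7.143 Tm = 7.143e+12 m.
(a) rₚ = a(1 − e) = 7.143e+12 · (1 − 0.4043) = 7.143e+12 · 0.5957 ≈ 4.255e+12 m = 4.255 Tm.
(b) rₐ = a(1 + e) = 7.143e+12 · (1 + 0.4043) = 7.143e+12 · 1.4043 ≈ 1.003e+13 m = 10.03 Tm.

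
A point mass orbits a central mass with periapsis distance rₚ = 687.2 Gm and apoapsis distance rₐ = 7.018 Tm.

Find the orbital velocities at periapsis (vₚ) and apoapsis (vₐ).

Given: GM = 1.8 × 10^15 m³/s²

Convert to SI: rₚ = 687.2 Gm = 6.872e+11 m; rₐ = 7.018 Tm = 7.018e+12 m.
Use the vis-viva equation v² = GM(2/r − 1/a) with a = (rₚ + rₐ)/2 = (6.872e+11 + 7.018e+12)/2 = 3.8526e+12 m.
vₚ = √(GM · (2/rₚ − 1/a)) = √(1.8e+15 · (2/6.872e+11 − 1/3.8526e+12)) m/s ≈ 69.08 m/s = 69.08 m/s.
vₐ = √(GM · (2/rₐ − 1/a)) = √(1.8e+15 · (2/7.018e+12 − 1/3.8526e+12)) m/s ≈ 6.764 m/s = 6.764 m/s.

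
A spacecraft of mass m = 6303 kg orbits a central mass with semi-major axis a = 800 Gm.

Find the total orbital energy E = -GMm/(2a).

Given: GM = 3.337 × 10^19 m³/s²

Convert to SI: a = 800 Gm = 8e+11 m.
E = −GMm / (2a).
E = −3.337e+19 · 6303 / (2 · 8e+11) J ≈ -1.315e+11 J = -131.5 GJ.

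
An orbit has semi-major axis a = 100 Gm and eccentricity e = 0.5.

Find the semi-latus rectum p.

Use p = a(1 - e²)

Convert to SI: a = 100 Gm = 1e+11 m.
p = a (1 − e²).
p = 1e+11 · (1 − (0.5)²) = 1e+11 · 0.75 ≈ 7.5e+10 m = 75 Gm.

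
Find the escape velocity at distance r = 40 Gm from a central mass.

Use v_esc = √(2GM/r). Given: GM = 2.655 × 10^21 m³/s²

Convert to SI: r = 40 Gm = 4e+10 m.
Escape velocity comes from setting total energy to zero: ½v² − GM/r = 0 ⇒ v_esc = √(2GM / r).
v_esc = √(2 · 2.655e+21 / 4e+10) m/s ≈ 3.643e+05 m/s = 364.3 km/s.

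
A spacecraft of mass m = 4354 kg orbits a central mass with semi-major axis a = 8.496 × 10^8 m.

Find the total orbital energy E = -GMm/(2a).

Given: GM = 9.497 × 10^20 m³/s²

E = −GMm / (2a).
E = −9.497e+20 · 4354 / (2 · 8.496e+08) J ≈ -2.433e+15 J = -2.433 PJ.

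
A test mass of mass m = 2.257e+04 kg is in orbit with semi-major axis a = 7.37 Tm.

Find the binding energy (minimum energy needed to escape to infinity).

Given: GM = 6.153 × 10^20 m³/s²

Convert to SI: a = 7.37 Tm = 7.37e+12 m.
Total orbital energy is E = −GMm/(2a); binding energy is E_bind = −E = GMm/(2a).
E_bind = 6.153e+20 · 2.257e+04 / (2 · 7.37e+12) J ≈ 9.422e+11 J = 942.2 GJ.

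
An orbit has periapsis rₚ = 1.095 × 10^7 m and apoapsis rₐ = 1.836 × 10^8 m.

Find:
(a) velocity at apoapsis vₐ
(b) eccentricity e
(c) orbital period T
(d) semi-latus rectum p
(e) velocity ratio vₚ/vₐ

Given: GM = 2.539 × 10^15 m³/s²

(a) With a = (rₚ + rₐ)/2 = 9.7275e+07 m, vₐ = √(GM (2/rₐ − 1/a)) = √(2.539e+15 · (2/1.836e+08 − 1/9.7275e+07)) m/s ≈ 1248 m/s
(b) e = (rₐ − rₚ)/(rₐ + rₚ) = (1.836e+08 − 1.095e+07)/(1.836e+08 + 1.095e+07) ≈ 0.8874
(c) With a = (rₚ + rₐ)/2 = 9.7275e+07 m, T = 2π √(a³/GM) = 2π √((9.7275e+07)³/2.539e+15) s ≈ 1.196e+05 s
(d) From a = (rₚ + rₐ)/2 = 9.7275e+07 m and e = (rₐ − rₚ)/(rₐ + rₚ) = 0.887433, p = a(1 − e²) = 9.7275e+07 · (1 − (0.887433)²) ≈ 2.067e+07 m
(e) Conservation of angular momentum (rₚvₚ = rₐvₐ) gives vₚ/vₐ = rₐ/rₚ = 1.836e+08/1.095e+07 ≈ 16.77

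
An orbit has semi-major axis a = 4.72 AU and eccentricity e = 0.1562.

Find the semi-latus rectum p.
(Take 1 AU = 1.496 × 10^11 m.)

Convert to SI: a = 4.72 AU = 7.06112e+11 m.
p = a (1 − e²).
p = 7.06112e+11 · (1 − (0.1562)²) = 7.06112e+11 · 0.975602 ≈ 6.889e+11 m = 4.605 AU.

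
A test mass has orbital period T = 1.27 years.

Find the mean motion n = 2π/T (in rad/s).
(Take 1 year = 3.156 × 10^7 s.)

Convert to SI: T = 1.27 years = 4.00812e+07 s.
n = 2π / T.
n = 2π / 4.00812e+07 s ≈ 1.568e-07 rad/s.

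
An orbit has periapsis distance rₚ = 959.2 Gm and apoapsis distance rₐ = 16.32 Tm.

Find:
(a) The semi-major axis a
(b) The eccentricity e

Convert to SI: rₚ = 959.2 Gm = 9.592e+11 m; rₐ = 16.32 Tm = 1.632e+13 m.
(a) a = (rₚ + rₐ) / 2 = (9.592e+11 + 1.632e+13) / 2 ≈ 8.64e+12 m = 8.64 Tm.
(b) e = (rₐ − rₚ) / (rₐ + rₚ) = (1.632e+13 − 9.592e+11) / (1.632e+13 + 9.592e+11) ≈ 0.889.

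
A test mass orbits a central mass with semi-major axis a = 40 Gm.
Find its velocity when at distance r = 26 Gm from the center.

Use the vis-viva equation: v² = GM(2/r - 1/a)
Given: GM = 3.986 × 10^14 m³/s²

Convert to SI: a = 40 Gm = 4e+10 m; r = 26 Gm = 2.6e+10 m.
Vis-viva: v = √(GM · (2/r − 1/a)).
2/r − 1/a = 2/2.6e+10 − 1/4e+10 = 5.19231e-11 m⁻¹.
v = √(3.986e+14 · 5.19231e-11) m/s ≈ 143.9 m/s = 143.9 m/s.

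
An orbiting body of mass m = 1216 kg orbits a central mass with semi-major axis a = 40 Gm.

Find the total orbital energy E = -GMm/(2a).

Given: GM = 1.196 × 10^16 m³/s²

Convert to SI: a = 40 Gm = 4e+10 m.
E = −GMm / (2a).
E = −1.196e+16 · 1216 / (2 · 4e+10) J ≈ -1.818e+08 J = -181.8 MJ.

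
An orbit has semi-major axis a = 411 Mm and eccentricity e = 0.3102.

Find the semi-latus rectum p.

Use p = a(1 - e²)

Convert to SI: a = 411 Mm = 4.11e+08 m.
p = a (1 − e²).
p = 4.11e+08 · (1 − (0.3102)²) = 4.11e+08 · 0.903776 ≈ 3.715e+08 m = 371.5 Mm.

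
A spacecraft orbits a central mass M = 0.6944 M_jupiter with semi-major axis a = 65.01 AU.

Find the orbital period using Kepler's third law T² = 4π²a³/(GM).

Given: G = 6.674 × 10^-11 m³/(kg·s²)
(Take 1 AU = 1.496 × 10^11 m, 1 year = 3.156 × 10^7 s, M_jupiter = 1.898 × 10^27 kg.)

Convert to SI: a = 65.01 AU = 9.7255e+12 m; M = 0.6944 M_jupiter = 1.31797e+27 kg.
GM = G · M = 6.674e-11 · 1.31797e+27 = 8.79614e+16 m³/s².
Kepler's third law: T = 2π √(a³ / GM).
Substituting a = 9.7255e+12 m and GM = 8.79614e+16 m³/s²:
T = 2π √((9.7255e+12)³ / 8.79614e+16) s
T ≈ 6.425e+11 s = 2.036e+04 years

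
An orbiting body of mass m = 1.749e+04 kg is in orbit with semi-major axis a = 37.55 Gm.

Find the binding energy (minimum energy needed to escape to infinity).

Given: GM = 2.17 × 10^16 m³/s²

Convert to SI: a = 37.55 Gm = 3.755e+10 m.
Total orbital energy is E = −GMm/(2a); binding energy is E_bind = −E = GMm/(2a).
E_bind = 2.17e+16 · 1.749e+04 / (2 · 3.755e+10) J ≈ 5.054e+09 J = 5.054 GJ.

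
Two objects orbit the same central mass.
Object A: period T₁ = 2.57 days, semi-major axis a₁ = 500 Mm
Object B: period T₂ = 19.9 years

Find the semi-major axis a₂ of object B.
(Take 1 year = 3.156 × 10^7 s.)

Convert to SI: T₁ = 2.57 days = 222048 s; a₁ = 500 Mm = 5e+08 m; T₂ = 19.9 years = 6.28044e+08 s.
Kepler's third law: (T₁/T₂)² = (a₁/a₂)³ ⇒ a₂ = a₁ · (T₂/T₁)^(2/3).
T₂/T₁ = 6.28044e+08 / 222048 = 2828.42.
a₂ = 5e+08 · (2828.42)^(2/3) m ≈ 1e+11 m = 100 Gm.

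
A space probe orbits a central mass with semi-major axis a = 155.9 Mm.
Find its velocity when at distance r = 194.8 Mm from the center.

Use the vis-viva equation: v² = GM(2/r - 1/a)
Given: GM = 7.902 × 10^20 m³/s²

Convert to SI: a = 155.9 Mm = 1.559e+08 m; r = 194.8 Mm = 1.948e+08 m.
Vis-viva: v = √(GM · (2/r − 1/a)).
2/r − 1/a = 2/1.948e+08 − 1/1.559e+08 = 3.85257e-09 m⁻¹.
v = √(7.902e+20 · 3.85257e-09) m/s ≈ 1.745e+06 m/s = 1745 km/s.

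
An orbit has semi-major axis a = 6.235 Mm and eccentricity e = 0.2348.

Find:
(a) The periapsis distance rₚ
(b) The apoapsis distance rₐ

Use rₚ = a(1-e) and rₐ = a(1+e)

Convert to SI: a = 6.235 Mm = 6.235e+06 m.
(a) rₚ = a(1 − e) = 6.235e+06 · (1 − 0.2348) = 6.235e+06 · 0.7652 ≈ 4.771e+06 m = 4.771 Mm.
(b) rₐ = a(1 + e) = 6.235e+06 · (1 + 0.2348) = 6.235e+06 · 1.2348 ≈ 7.699e+06 m = 7.699 Mm.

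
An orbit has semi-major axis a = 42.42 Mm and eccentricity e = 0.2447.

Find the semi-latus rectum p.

Convert to SI: a = 42.42 Mm = 4.242e+07 m.
p = a (1 − e²).
p = 4.242e+07 · (1 − (0.2447)²) = 4.242e+07 · 0.940122 ≈ 3.988e+07 m = 39.88 Mm.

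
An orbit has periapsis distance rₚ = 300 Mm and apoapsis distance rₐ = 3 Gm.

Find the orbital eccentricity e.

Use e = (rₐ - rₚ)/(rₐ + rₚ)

Convert to SI: rₚ = 300 Mm = 3e+08 m; rₐ = 3 Gm = 3e+09 m.
e = (rₐ − rₚ) / (rₐ + rₚ).
e = (3e+09 − 3e+08) / (3e+09 + 3e+08) = 2.7e+09 / 3.3e+09 ≈ 0.8182.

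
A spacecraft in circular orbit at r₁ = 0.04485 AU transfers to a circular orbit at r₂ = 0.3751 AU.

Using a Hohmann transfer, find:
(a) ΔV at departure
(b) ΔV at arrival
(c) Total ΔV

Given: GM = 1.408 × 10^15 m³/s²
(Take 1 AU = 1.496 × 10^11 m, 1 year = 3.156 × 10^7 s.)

Convert to SI: r₁ = 0.04485 AU = 6.70956e+09 m; r₂ = 0.3751 AU = 5.6115e+10 m.
Transfer semi-major axis: a_t = (r₁ + r₂)/2 = (6.70956e+09 + 5.6115e+10)/2 = 3.14123e+10 m.
Circular speeds: v₁ = √(GM/r₁) = 458.094 m/s, v₂ = √(GM/r₂) = 158.402 m/s.
Transfer speeds (vis-viva v² = GM(2/r − 1/a_t)): v₁ᵗ = 612.271 m/s, v₂ᵗ = 73.2081 m/s.
(a) ΔV₁ = |v₁ᵗ − v₁| ≈ 154.2 m/s = 0.03253 AU/year.
(b) ΔV₂ = |v₂ − v₂ᵗ| ≈ 85.19 m/s = 0.01797 AU/year.
(c) ΔV_total = ΔV₁ + ΔV₂ ≈ 239.4 m/s = 0.0505 AU/year.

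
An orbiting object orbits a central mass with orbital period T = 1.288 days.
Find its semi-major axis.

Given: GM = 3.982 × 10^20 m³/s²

Convert to SI: T = 1.288 days = 111283 s.
Invert Kepler's third law: a = (GM · T² / (4π²))^(1/3).
Substituting T = 111283 s and GM = 3.982e+20 m³/s²:
a = (3.982e+20 · (111283)² / (4π²))^(1/3) m
a ≈ 4.999e+09 m = 4.999 Gm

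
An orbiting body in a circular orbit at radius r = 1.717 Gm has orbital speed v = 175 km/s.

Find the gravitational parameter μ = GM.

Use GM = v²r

Convert to SI: r = 1.717 Gm = 1.717e+09 m; v = 175 km/s = 175000 m/s.
For a circular orbit v² = GM/r, so GM = v² · r.
GM = (175000)² · 1.717e+09 m³/s² ≈ 5.258e+19 m³/s² = 5.258 × 10^19 m³/s².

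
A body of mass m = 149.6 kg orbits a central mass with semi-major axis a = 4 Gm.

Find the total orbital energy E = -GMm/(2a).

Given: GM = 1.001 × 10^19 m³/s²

Convert to SI: a = 4 Gm = 4e+09 m.
E = −GMm / (2a).
E = −1.001e+19 · 149.6 / (2 · 4e+09) J ≈ -1.872e+11 J = -187.2 GJ.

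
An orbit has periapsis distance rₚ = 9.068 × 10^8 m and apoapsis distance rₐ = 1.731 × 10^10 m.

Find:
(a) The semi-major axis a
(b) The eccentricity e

(a) a = (rₚ + rₐ) / 2 = (9.068e+08 + 1.731e+10) / 2 ≈ 9.108e+09 m = 9.108 × 10^9 m.
(b) e = (rₐ − rₚ) / (rₐ + rₚ) = (1.731e+10 − 9.068e+08) / (1.731e+10 + 9.068e+08) ≈ 0.9004.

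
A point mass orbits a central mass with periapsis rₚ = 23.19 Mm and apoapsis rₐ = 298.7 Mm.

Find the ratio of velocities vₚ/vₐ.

Convert to SI: rₚ = 23.19 Mm = 2.319e+07 m; rₐ = 298.7 Mm = 2.987e+08 m.
Conservation of angular momentum gives rₚvₚ = rₐvₐ, so vₚ/vₐ = rₐ/rₚ.
vₚ/vₐ = 2.987e+08 / 2.319e+07 ≈ 12.88.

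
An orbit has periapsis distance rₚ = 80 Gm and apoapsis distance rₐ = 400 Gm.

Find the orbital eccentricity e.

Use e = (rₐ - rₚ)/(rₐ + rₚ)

Convert to SI: rₚ = 80 Gm = 8e+10 m; rₐ = 400 Gm = 4e+11 m.
e = (rₐ − rₚ) / (rₐ + rₚ).
e = (4e+11 − 8e+10) / (4e+11 + 8e+10) = 3.2e+11 / 4.8e+11 ≈ 0.6667.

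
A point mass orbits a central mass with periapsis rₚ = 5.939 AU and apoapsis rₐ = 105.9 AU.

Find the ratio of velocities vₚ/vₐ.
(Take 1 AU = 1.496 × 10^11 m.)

Convert to SI: rₚ = 5.939 AU = 8.88474e+11 m; rₐ = 105.9 AU = 1.58426e+13 m.
Conservation of angular momentum gives rₚvₚ = rₐvₐ, so vₚ/vₐ = rₐ/rₚ.
vₚ/vₐ = 1.58426e+13 / 8.88474e+11 ≈ 17.83.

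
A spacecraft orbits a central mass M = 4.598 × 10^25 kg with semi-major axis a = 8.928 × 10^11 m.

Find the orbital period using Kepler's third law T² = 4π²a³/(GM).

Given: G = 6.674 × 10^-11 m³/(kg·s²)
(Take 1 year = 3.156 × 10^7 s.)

GM = G · M = 6.674e-11 · 4.598e+25 = 3.06871e+15 m³/s².
Kepler's third law: T = 2π √(a³ / GM).
Substituting a = 8.928e+11 m and GM = 3.06871e+15 m³/s²:
T = 2π √((8.928e+11)³ / 3.06871e+15) s
T ≈ 9.568e+10 s = 3032 years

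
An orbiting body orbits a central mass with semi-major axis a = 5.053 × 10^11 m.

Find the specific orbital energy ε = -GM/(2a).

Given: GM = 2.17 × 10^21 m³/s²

ε = −GM / (2a).
ε = −2.17e+21 / (2 · 5.053e+11) J/kg ≈ -2.147e+09 J/kg = -2.147 GJ/kg.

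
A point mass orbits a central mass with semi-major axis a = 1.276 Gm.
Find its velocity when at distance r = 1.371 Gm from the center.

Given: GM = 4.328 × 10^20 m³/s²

Convert to SI: a = 1.276 Gm = 1.276e+09 m; r = 1.371 Gm = 1.371e+09 m.
Vis-viva: v = √(GM · (2/r − 1/a)).
2/r − 1/a = 2/1.371e+09 − 1/1.276e+09 = 6.7509e-10 m⁻¹.
v = √(4.328e+20 · 6.7509e-10) m/s ≈ 5.405e+05 m/s = 540.5 km/s.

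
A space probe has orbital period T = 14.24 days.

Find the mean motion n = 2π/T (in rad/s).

Convert to SI: T = 14.24 days = 1.23034e+06 s.
n = 2π / T.
n = 2π / 1.23034e+06 s ≈ 5.107e-06 rad/s.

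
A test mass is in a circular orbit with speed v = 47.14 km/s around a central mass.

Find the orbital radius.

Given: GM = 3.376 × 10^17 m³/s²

Convert to SI: v = 47.14 km/s = 47140 m/s.
For a circular orbit, v² = GM / r, so r = GM / v².
r = 3.376e+17 / (47140)² m ≈ 1.519e+08 m = 1.519 × 10^8 m.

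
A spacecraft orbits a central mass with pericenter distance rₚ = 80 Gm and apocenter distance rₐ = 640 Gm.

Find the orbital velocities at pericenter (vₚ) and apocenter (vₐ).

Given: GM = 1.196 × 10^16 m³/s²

Convert to SI: rₚ = 80 Gm = 8e+10 m; rₐ = 640 Gm = 6.4e+11 m.
Use the vis-viva equation v² = GM(2/r − 1/a) with a = (rₚ + rₐ)/2 = (8e+10 + 6.4e+11)/2 = 3.6e+11 m.
vₚ = √(GM · (2/rₚ − 1/a)) = √(1.196e+16 · (2/8e+10 − 1/3.6e+11)) m/s ≈ 515.5 m/s = 515.5 m/s.
vₐ = √(GM · (2/rₐ − 1/a)) = √(1.196e+16 · (2/6.4e+11 − 1/3.6e+11)) m/s ≈ 64.44 m/s = 64.44 m/s.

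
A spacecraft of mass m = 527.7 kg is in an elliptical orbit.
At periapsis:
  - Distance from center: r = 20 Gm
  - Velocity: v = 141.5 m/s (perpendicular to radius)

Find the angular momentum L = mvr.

Convert to SI: r = 20 Gm = 2e+10 m.
Since v is perpendicular to r, L = m · v · r.
L = 527.7 · 141.5 · 2e+10 kg·m²/s ≈ 1.493e+15 kg·m²/s.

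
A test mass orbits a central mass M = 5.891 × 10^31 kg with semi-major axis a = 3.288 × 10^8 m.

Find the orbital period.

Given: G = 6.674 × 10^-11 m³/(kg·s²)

GM = G · M = 6.674e-11 · 5.891e+31 = 3.93165e+21 m³/s².
Kepler's third law: T = 2π √(a³ / GM).
Substituting a = 3.288e+08 m and GM = 3.93165e+21 m³/s²:
T = 2π √((3.288e+08)³ / 3.93165e+21) s
T ≈ 597.4 s = 9.957 minutes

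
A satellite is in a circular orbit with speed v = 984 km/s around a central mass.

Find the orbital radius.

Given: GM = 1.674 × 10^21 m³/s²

Convert to SI: v = 984 km/s = 984000 m/s.
For a circular orbit, v² = GM / r, so r = GM / v².
r = 1.674e+21 / (984000)² m ≈ 1.729e+09 m = 1.729 Gm.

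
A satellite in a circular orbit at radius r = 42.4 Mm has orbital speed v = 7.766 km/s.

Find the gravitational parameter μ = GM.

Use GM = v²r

Convert to SI: r = 42.4 Mm = 4.24e+07 m; v = 7.766 km/s = 7766 m/s.
For a circular orbit v² = GM/r, so GM = v² · r.
GM = (7766)² · 4.24e+07 m³/s² ≈ 2.557e+15 m³/s² = 2.557 × 10^15 m³/s².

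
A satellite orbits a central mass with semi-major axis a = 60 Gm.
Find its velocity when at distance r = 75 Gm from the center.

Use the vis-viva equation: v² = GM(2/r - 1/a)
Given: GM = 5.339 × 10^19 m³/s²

Convert to SI: a = 60 Gm = 6e+10 m; r = 75 Gm = 7.5e+10 m.
Vis-viva: v = √(GM · (2/r − 1/a)).
2/r − 1/a = 2/7.5e+10 − 1/6e+10 = 1e-11 m⁻¹.
v = √(5.339e+19 · 1e-11) m/s ≈ 2.311e+04 m/s = 23.11 km/s.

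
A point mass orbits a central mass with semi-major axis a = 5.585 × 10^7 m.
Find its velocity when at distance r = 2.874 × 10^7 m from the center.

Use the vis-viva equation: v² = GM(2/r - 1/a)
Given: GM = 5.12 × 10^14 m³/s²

Vis-viva: v = √(GM · (2/r − 1/a)).
2/r − 1/a = 2/2.874e+07 − 1/5.585e+07 = 5.16843e-08 m⁻¹.
v = √(5.12e+14 · 5.16843e-08) m/s ≈ 5144 m/s = 5.144 km/s.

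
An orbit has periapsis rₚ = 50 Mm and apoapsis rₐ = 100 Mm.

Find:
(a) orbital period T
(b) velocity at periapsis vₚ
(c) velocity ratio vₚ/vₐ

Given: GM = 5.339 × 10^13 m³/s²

Convert to SI: rₚ = 50 Mm = 5e+07 m; rₐ = 100 Mm = 1e+08 m.
(a) With a = (rₚ + rₐ)/2 = 7.5e+07 m, T = 2π √(a³/GM) = 2π √((7.5e+07)³/5.339e+13) s ≈ 5.585e+05 s
(b) With a = (rₚ + rₐ)/2 = 7.5e+07 m, vₚ = √(GM (2/rₚ − 1/a)) = √(5.339e+13 · (2/5e+07 − 1/7.5e+07)) m/s ≈ 1193 m/s
(c) Conservation of angular momentum (rₚvₚ = rₐvₐ) gives vₚ/vₐ = rₐ/rₚ = 1e+08/5e+07 ≈ 2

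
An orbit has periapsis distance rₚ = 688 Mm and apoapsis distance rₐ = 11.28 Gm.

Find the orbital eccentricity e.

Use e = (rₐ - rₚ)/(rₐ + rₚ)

Convert to SI: rₚ = 688 Mm = 6.88e+08 m; rₐ = 11.28 Gm = 1.128e+10 m.
e = (rₐ − rₚ) / (rₐ + rₚ).
e = (1.128e+10 − 6.88e+08) / (1.128e+10 + 6.88e+08) = 1.0592e+10 / 1.1968e+10 ≈ 0.885.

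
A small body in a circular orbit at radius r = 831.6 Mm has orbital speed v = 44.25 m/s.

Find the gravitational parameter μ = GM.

Convert to SI: r = 831.6 Mm = 8.316e+08 m.
For a circular orbit v² = GM/r, so GM = v² · r.
GM = (44.25)² · 8.316e+08 m³/s² ≈ 1.628e+12 m³/s² = 1.628 × 10^12 m³/s².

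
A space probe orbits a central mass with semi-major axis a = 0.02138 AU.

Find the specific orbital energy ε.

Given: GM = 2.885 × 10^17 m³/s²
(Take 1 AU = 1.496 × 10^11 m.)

Convert to SI: a = 0.02138 AU = 3.19845e+09 m.
ε = −GM / (2a).
ε = −2.885e+17 / (2 · 3.19845e+09) J/kg ≈ -4.51e+07 J/kg = -45.1 MJ/kg.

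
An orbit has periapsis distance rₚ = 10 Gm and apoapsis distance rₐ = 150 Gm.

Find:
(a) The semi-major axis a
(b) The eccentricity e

Convert to SI: rₚ = 10 Gm = 1e+10 m; rₐ = 150 Gm = 1.5e+11 m.
(a) a = (rₚ + rₐ) / 2 = (1e+10 + 1.5e+11) / 2 ≈ 8e+10 m = 80 Gm.
(b) e = (rₐ − rₚ) / (rₐ + rₚ) = (1.5e+11 − 1e+10) / (1.5e+11 + 1e+10) ≈ 0.875.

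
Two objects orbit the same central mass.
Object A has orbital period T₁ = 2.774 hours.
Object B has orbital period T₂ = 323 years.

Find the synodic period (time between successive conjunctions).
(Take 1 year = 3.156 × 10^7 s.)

Convert to SI: T₁ = 2.774 hours = 9986.4 s; T₂ = 323 years = 1.01939e+10 s.
T_syn = |T₁ · T₂ / (T₁ − T₂)|.
T_syn = |9986.4 · 1.01939e+10 / (9986.4 − 1.01939e+10)| s ≈ 9986 s = 2.774 hours.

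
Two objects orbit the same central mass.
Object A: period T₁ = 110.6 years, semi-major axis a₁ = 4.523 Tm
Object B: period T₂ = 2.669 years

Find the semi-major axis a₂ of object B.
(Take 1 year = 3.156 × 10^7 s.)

Convert to SI: T₁ = 110.6 years = 3.49054e+09 s; a₁ = 4.523 Tm = 4.523e+12 m; T₂ = 2.669 years = 8.42336e+07 s.
Kepler's third law: (T₁/T₂)² = (a₁/a₂)³ ⇒ a₂ = a₁ · (T₂/T₁)^(2/3).
T₂/T₁ = 8.42336e+07 / 3.49054e+09 = 0.024132.
a₂ = 4.523e+12 · (0.024132)^(2/3) m ≈ 3.777e+11 m = 377.7 Gm.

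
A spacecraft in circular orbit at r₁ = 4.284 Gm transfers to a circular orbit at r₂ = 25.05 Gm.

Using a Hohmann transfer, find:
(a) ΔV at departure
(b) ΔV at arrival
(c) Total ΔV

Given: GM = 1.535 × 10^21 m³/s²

Convert to SI: r₁ = 4.284 Gm = 4.284e+09 m; r₂ = 25.05 Gm = 2.505e+10 m.
Transfer semi-major axis: a_t = (r₁ + r₂)/2 = (4.284e+09 + 2.505e+10)/2 = 1.4667e+10 m.
Circular speeds: v₁ = √(GM/r₁) = 598590 m/s, v₂ = √(GM/r₂) = 247543 m/s.
Transfer speeds (vis-viva v² = GM(2/r − 1/a_t)): v₁ᵗ = 782281 m/s, v₂ᵗ = 133784 m/s.
(a) ΔV₁ = |v₁ᵗ − v₁| ≈ 1.837e+05 m/s = 183.7 km/s.
(b) ΔV₂ = |v₂ − v₂ᵗ| ≈ 1.138e+05 m/s = 113.8 km/s.
(c) ΔV_total = ΔV₁ + ΔV₂ ≈ 2.974e+05 m/s = 297.4 km/s.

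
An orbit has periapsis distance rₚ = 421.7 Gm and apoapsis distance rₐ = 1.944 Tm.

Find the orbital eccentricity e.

Convert to SI: rₚ = 421.7 Gm = 4.217e+11 m; rₐ = 1.944 Tm = 1.944e+12 m.
e = (rₐ − rₚ) / (rₐ + rₚ).
e = (1.944e+12 − 4.217e+11) / (1.944e+12 + 4.217e+11) = 1.5223e+12 / 2.3657e+12 ≈ 0.6435.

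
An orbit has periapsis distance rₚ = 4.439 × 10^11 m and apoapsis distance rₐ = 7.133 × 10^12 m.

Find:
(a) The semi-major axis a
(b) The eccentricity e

(a) a = (rₚ + rₐ) / 2 = (4.439e+11 + 7.133e+12) / 2 ≈ 3.788e+12 m = 3.788 × 10^12 m.
(b) e = (rₐ − rₚ) / (rₐ + rₚ) = (7.133e+12 − 4.439e+11) / (7.133e+12 + 4.439e+11) ≈ 0.8828.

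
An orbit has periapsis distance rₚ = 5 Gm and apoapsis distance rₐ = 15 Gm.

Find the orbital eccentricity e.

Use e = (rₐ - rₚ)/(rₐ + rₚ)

Convert to SI: rₚ = 5 Gm = 5e+09 m; rₐ = 15 Gm = 1.5e+10 m.
e = (rₐ − rₚ) / (rₐ + rₚ).
e = (1.5e+10 − 5e+09) / (1.5e+10 + 5e+09) = 1e+10 / 2e+10 ≈ 0.5.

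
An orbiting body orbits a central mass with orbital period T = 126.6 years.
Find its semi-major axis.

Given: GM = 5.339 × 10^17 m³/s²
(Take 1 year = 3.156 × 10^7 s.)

Convert to SI: T = 126.6 years = 3.9955e+09 s.
Invert Kepler's third law: a = (GM · T² / (4π²))^(1/3).
Substituting T = 3.9955e+09 s and GM = 5.339e+17 m³/s²:
a = (5.339e+17 · (3.9955e+09)² / (4π²))^(1/3) m
a ≈ 5.999e+11 m = 599.9 Gm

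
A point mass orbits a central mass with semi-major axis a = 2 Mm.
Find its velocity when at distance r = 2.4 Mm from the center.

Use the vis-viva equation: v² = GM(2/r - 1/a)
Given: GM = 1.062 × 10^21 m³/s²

Convert to SI: a = 2 Mm = 2e+06 m; r = 2.4 Mm = 2.4e+06 m.
Vis-viva: v = √(GM · (2/r − 1/a)).
2/r − 1/a = 2/2.4e+06 − 1/2e+06 = 3.33333e-07 m⁻¹.
v = √(1.062e+21 · 3.33333e-07) m/s ≈ 1.881e+07 m/s = 1.881e+04 km/s.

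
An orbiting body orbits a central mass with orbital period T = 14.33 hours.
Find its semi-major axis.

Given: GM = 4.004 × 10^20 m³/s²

Convert to SI: T = 14.33 hours = 51588 s.
Invert Kepler's third law: a = (GM · T² / (4π²))^(1/3).
Substituting T = 51588 s and GM = 4.004e+20 m³/s²:
a = (4.004e+20 · (51588)² / (4π²))^(1/3) m
a ≈ 3e+09 m = 3 Gm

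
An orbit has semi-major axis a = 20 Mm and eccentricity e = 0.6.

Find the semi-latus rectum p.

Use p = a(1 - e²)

Convert to SI: a = 20 Mm = 2e+07 m.
p = a (1 − e²).
p = 2e+07 · (1 − (0.6)²) = 2e+07 · 0.64 ≈ 1.28e+07 m = 12.8 Mm.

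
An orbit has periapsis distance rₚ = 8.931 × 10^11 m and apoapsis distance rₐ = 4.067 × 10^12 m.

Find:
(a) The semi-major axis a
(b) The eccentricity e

(a) a = (rₚ + rₐ) / 2 = (8.931e+11 + 4.067e+12) / 2 ≈ 2.48e+12 m = 2.48 × 10^12 m.
(b) e = (rₐ − rₚ) / (rₐ + rₚ) = (4.067e+12 − 8.931e+11) / (4.067e+12 + 8.931e+11) ≈ 0.6399.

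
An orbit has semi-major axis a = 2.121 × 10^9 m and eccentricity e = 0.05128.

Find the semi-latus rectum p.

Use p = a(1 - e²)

p = a (1 − e²).
p = 2.121e+09 · (1 − (0.05128)²) = 2.121e+09 · 0.99737 ≈ 2.115e+09 m = 2.115 × 10^9 m.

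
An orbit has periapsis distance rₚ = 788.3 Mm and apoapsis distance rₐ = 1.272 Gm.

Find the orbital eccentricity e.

Convert to SI: rₚ = 788.3 Mm = 7.883e+08 m; rₐ = 1.272 Gm = 1.272e+09 m.
e = (rₐ − rₚ) / (rₐ + rₚ).
e = (1.272e+09 − 7.883e+08) / (1.272e+09 + 7.883e+08) = 4.837e+08 / 2.0603e+09 ≈ 0.2348.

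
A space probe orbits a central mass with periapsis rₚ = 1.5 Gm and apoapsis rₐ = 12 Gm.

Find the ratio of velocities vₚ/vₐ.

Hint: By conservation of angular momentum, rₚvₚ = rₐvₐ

Convert to SI: rₚ = 1.5 Gm = 1.5e+09 m; rₐ = 12 Gm = 1.2e+10 m.
Conservation of angular momentum gives rₚvₚ = rₐvₐ, so vₚ/vₐ = rₐ/rₚ.
vₚ/vₐ = 1.2e+10 / 1.5e+09 ≈ 8.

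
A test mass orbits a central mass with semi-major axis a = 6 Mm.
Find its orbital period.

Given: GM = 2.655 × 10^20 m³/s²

Convert to SI: a = 6 Mm = 6e+06 m.
Kepler's third law: T = 2π √(a³ / GM).
Substituting a = 6e+06 m and GM = 2.655e+20 m³/s²:
T = 2π √((6e+06)³ / 2.655e+20) s
T ≈ 5.667 s = 5.667 seconds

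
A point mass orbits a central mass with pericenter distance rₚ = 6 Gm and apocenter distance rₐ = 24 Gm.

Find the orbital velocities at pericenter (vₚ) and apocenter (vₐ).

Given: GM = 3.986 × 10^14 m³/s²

Convert to SI: rₚ = 6 Gm = 6e+09 m; rₐ = 24 Gm = 2.4e+10 m.
Use the vis-viva equation v² = GM(2/r − 1/a) with a = (rₚ + rₐ)/2 = (6e+09 + 2.4e+10)/2 = 1.5e+10 m.
vₚ = √(GM · (2/rₚ − 1/a)) = √(3.986e+14 · (2/6e+09 − 1/1.5e+10)) m/s ≈ 326 m/s = 326 m/s.
vₐ = √(GM · (2/rₐ − 1/a)) = √(3.986e+14 · (2/2.4e+10 − 1/1.5e+10)) m/s ≈ 81.51 m/s = 81.51 m/s.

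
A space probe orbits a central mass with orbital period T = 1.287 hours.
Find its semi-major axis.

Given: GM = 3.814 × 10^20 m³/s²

Convert to SI: T = 1.287 hours = 4633.2 s.
Invert Kepler's third law: a = (GM · T² / (4π²))^(1/3).
Substituting T = 4633.2 s and GM = 3.814e+20 m³/s²:
a = (3.814e+20 · (4633.2)² / (4π²))^(1/3) m
a ≈ 5.919e+08 m = 591.9 Mm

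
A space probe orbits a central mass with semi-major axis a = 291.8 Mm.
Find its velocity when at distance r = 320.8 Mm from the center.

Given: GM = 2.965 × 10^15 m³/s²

Convert to SI: a = 291.8 Mm = 2.918e+08 m; r = 320.8 Mm = 3.208e+08 m.
Vis-viva: v = √(GM · (2/r − 1/a)).
2/r − 1/a = 2/3.208e+08 − 1/2.918e+08 = 2.80741e-09 m⁻¹.
v = √(2.965e+15 · 2.80741e-09) m/s ≈ 2885 m/s = 2.885 km/s.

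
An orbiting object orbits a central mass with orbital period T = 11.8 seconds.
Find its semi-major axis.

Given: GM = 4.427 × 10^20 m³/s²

Invert Kepler's third law: a = (GM · T² / (4π²))^(1/3).
Substituting T = 11.8 s and GM = 4.427e+20 m³/s²:
a = (4.427e+20 · (11.8)² / (4π²))^(1/3) m
a ≈ 1.16e+07 m = 11.6 Mm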